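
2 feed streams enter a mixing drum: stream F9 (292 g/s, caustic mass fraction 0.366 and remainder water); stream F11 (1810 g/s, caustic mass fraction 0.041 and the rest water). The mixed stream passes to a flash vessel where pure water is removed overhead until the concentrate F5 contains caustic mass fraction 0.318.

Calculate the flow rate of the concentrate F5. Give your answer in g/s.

caustic entering = 292×0.366 + 1810×0.041 = 181.08 g/s.
All caustic reports to F5, so F5 = 181.08/0.318 = 569.44 g/s.

569.4 g/s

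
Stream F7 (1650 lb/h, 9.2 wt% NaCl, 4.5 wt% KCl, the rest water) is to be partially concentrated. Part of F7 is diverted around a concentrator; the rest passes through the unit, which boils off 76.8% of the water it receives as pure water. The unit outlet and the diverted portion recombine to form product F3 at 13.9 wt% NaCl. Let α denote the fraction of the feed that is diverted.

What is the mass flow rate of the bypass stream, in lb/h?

808.2 lb/h

All 1650×0.092 = 151.8 lb/h of NaCl reaches F3, so F3 = 151.8/0.139 = 1092.1 lb/h and vapour = 557.91 lb/h.
The evaporator receives (1−α)·1650 of feed at 0.863 water and removes 0.768 of that water:
0.768×0.863×(1−α)×1650 = 557.91
(1−α) = 557.91/1093.6 = 0.5102;  α = 0.4898.
Bypass flow = 0.4898×1650 = 808.23 lb/h.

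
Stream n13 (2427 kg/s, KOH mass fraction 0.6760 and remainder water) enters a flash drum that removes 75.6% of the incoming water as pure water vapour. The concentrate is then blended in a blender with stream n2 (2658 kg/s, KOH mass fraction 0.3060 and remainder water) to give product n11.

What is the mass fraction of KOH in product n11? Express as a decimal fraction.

Vapour removed = 0.756×0.324×2427 = 594.48 kg/s; concentrate = 1832.5 kg/s.
KOH reaching the mixer = 1640.7 (from concentrate) + 2658×0.306 = 2454 kg/s.
Product flow = 1832.5 + 2658 = 4490.5 kg/s; KOH fraction = 0.5465.

0.5465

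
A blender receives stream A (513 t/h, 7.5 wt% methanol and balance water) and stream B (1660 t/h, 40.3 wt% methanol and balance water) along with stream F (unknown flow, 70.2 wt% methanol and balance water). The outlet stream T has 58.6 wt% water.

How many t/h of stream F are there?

667.2 t/h

Let F be the unknown flow. Total out = 2173 + F.
water balance: 1465.5 + 0.298·F = 0.586·(2173 + F)
(0.298 − 0.586)·F = 0.586×2173 − 1465.5 = -192.17
F = -192.17 / -0.288 = 667.25 t/h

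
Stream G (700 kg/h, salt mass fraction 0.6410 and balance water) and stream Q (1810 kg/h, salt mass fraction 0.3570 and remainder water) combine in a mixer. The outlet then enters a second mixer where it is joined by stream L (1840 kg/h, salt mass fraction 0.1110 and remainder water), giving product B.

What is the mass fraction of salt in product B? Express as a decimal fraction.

Overall, product flow = 4350 kg/h.
salt in = 700×0.641 + 1810×0.357 + 1840×0.111 = 1299.1 kg/h.
salt fraction in B = 0.2986.

0.2986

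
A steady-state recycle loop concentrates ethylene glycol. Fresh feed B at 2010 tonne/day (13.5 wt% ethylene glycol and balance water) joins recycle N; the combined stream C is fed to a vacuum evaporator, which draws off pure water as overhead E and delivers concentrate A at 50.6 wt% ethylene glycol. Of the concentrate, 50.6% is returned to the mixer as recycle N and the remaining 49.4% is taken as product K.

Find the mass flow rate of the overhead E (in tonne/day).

Overall ethylene glycol balance (none leaves overhead): ethylene glycol in fresh feed = ethylene glycol in product, i.e. 2010×0.135 = (1−0.506)·A·0.506.
A = 271.35/(0.506×0.494) = 1085.6 tonne/day.
Recycle N = 0.506×1085.6 = 549.29 tonne/day.
Combined feed C = 2010 + 549.29 = 2559.3 tonne/day.
Overhead E = C − A = 2559.3 − 1085.6 = 1473.7 tonne/day.

1474 tonne/day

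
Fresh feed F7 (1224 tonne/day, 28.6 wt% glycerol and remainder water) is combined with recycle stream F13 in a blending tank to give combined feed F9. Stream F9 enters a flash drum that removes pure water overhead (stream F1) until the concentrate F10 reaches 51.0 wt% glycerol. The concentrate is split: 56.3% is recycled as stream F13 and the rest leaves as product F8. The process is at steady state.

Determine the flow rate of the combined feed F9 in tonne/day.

Overall glycerol balance (none leaves overhead): glycerol in fresh feed = glycerol in product, i.e. 1224×0.286 = (1−0.563)·F10·0.510.
F10 = 350.06/(0.510×0.437) = 1570.7 tonne/day.
Recycle F13 = 0.563×1570.7 = 884.31 tonne/day.
Combined feed F9 = 1224 + 884.31 = 2108.3 tonne/day.

2108 tonne/day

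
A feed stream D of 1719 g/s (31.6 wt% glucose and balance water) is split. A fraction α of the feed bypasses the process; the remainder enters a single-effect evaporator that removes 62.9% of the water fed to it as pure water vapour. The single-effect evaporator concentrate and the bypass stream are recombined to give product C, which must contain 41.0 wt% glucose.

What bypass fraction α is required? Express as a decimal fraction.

0.467

All 1719×0.316 = 543.2 g/s of glucose reaches C, so C = 543.2/0.410 = 1324.9 g/s and vapour = 394.11 g/s.
The evaporator receives (1−α)·1719 of feed at 0.684 water and removes 0.629 of that water:
0.629×0.684×(1−α)×1719 = 394.11
(1−α) = 394.11/739.58 = 0.5329;  α = 0.4671.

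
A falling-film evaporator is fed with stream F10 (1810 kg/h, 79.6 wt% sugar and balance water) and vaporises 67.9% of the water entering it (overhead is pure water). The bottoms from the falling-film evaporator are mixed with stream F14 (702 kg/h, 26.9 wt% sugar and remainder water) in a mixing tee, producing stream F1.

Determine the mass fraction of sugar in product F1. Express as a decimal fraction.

0.7207

Vapour removed = 0.679×0.204×1810 = 250.71 kg/h; concentrate = 1559.3 kg/h.
sugar reaching the mixer = 1440.8 (from concentrate) + 702×0.269 = 1629.6 kg/h.
Product flow = 1559.3 + 702 = 2261.3 kg/h; sugar fraction = 0.7207.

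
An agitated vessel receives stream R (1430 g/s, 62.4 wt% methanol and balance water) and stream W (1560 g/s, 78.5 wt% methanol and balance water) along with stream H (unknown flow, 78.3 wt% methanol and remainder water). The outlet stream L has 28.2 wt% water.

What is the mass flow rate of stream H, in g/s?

460 g/s

Let H be the unknown flow. Total out = 2990 + H.
water balance: 873.08 + 0.217·H = 0.282·(2990 + H)
(0.217 − 0.282)·H = 0.282×2990 − 873.08 = -29.9
H = -29.9 / -0.065 = 460 g/s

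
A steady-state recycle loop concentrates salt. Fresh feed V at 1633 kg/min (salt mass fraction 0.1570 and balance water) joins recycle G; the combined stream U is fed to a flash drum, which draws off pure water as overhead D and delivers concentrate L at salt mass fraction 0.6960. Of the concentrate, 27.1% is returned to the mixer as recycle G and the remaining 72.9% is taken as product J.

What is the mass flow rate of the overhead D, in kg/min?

Overall salt balance (none leaves overhead): salt in fresh feed = salt in product, i.e. 1633×0.157 = (1−0.271)·L·0.696.
L = 256.38/(0.696×0.729) = 505.3 kg/min.
Recycle G = 0.271×505.3 = 136.94 kg/min.
Combined feed U = 1633 + 136.94 = 1769.9 kg/min.
Overhead D = U − L = 1769.9 − 505.3 = 1264.6 kg/min.

1265 kg/min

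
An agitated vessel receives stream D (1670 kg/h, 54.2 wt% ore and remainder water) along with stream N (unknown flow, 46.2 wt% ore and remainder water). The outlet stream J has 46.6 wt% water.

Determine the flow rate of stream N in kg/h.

185.6 kg/h

Let N be the unknown flow. Total out = 1670 + N.
water balance: 764.86 + 0.538·N = 0.466·(1670 + N)
(0.538 − 0.466)·N = 0.466×1670 − 764.86 = 13.36
N = 13.36 / 0.072 = 185.56 kg/h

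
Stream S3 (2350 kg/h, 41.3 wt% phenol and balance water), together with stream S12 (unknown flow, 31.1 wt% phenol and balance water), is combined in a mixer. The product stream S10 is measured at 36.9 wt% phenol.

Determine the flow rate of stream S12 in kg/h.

1783 kg/h

Let S12 be the unknown flow. Total out = 2350 + S12.
phenol balance: 970.55 + 0.311·S12 = 0.369·(2350 + S12)
(0.311 − 0.369)·S12 = 0.369×2350 − 970.55 = -103.4
S12 = -103.4 / -0.058 = 1782.8 kg/h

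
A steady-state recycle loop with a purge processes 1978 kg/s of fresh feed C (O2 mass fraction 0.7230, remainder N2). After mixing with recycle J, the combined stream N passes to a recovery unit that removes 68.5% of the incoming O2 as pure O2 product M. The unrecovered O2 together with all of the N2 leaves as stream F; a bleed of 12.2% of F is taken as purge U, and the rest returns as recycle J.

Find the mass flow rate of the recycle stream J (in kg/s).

N2 enters only via C and leaves only via the purge: 1978×0.277 = 0.122×(N2 in F), and the recovery unit passes all N2, so N2 in N = N2 in F = 4491 kg/s.
O2 in N: m_A = 1978×0.723 + (1−0.122)·(1−0.685)·m_A, so m_A = 1430.1/0.7234 = 1976.8 kg/s.
F = (1−0.685)×1976.8 + 4491 = 5113.7 kg/s.
Recycle J = (1−0.122)×5113.7 = 4489.9 kg/s.

4490 kg/s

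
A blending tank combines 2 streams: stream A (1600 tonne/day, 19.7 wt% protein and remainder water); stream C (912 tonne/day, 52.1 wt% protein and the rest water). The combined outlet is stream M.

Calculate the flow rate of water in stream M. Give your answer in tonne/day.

1722 tonne/day

water out = water in = 1600×0.803 + 912×0.479 = 1721.6 tonne/day.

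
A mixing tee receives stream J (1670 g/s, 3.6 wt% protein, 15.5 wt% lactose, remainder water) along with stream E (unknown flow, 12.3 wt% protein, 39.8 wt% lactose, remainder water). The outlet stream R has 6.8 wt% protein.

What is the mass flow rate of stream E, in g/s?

Let E be the unknown flow. Total out = 1670 + E.
protein balance: 60.12 + 0.123·E = 0.068·(1670 + E)
(0.123 − 0.068)·E = 0.068×1670 − 60.12 = 53.44
E = 53.44 / 0.055 = 971.64 g/s

971.6 g/s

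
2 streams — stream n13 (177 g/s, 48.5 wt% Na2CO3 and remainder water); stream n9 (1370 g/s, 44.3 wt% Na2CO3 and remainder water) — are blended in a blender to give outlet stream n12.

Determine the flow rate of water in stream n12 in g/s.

854.2 g/s

water out = water in = 177×0.515 + 1370×0.557 = 854.25 g/s.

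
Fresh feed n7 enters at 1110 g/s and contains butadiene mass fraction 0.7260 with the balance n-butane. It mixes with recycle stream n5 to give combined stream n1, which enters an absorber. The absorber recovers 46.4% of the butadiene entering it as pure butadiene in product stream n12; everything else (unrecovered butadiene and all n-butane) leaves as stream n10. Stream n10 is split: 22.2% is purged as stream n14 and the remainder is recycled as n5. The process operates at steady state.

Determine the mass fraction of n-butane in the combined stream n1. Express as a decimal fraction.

n-butane enters only via n7 and leaves only via the purge: 1110×0.274 = 0.222×(n-butane in n10), and the absorber passes all n-butane, so n-butane in n1 = n-butane in n10 = 1370 g/s.
butadiene in n1: m_A = 1110×0.726 + (1−0.222)·(1−0.464)·m_A, so m_A = 805.86/0.5830 = 1382.3 g/s.
n1 = 1382.3 + 1370 = 2752.3 g/s.
n-butane fraction in n1 = 1370/2752.3 = 0.4978.

0.4978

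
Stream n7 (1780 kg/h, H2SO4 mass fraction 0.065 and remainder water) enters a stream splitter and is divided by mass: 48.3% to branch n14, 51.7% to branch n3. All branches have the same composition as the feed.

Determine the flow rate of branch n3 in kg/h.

Branch n3 flow = 0.517×1780 = 920.26 kg/h.

920.3 kg/h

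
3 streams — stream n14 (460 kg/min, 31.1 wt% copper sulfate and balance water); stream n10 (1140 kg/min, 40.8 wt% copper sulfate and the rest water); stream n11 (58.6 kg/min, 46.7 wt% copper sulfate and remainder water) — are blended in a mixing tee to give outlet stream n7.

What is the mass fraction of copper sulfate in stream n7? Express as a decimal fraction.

Total flow out = 460 + 1140 + 58.6 = 1658.6 kg/min.
copper sulfate in = 460×0.311 + 1140×0.408 + 58.6×0.467 = 635.55 kg/min.
copper sulfate mass fraction in n7 = 635.55/1658.6 = 0.3832.

0.3832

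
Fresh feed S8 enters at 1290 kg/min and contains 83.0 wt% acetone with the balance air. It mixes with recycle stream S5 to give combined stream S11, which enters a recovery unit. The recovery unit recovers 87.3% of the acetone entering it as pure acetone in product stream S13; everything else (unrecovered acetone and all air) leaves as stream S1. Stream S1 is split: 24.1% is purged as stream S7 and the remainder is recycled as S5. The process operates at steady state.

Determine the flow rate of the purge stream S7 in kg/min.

255.6 kg/min

air enters only via S8 and leaves only via the purge: 1290×0.170 = 0.241×(air in S1), and the recovery unit passes all air, so air in S11 = air in S1 = 909.96 kg/min.
acetone in S11: m_A = 1290×0.830 + (1−0.241)·(1−0.873)·m_A, so m_A = 1070.7/0.9036 = 1184.9 kg/min.
S1 = (1−0.873)×1184.9 + 909.96 = 1060.4 kg/min.
Purge S7 = 0.241×1060.4 = 255.57 kg/min.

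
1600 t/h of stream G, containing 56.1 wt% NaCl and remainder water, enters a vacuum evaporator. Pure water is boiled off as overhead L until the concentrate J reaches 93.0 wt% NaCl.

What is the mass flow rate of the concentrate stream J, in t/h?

NaCl is conserved: 1600×0.561 = 897.6 t/h all reports to the concentrate.
Concentrate = 897.6/(target fraction) = 965.16 t/h.

965.2 t/h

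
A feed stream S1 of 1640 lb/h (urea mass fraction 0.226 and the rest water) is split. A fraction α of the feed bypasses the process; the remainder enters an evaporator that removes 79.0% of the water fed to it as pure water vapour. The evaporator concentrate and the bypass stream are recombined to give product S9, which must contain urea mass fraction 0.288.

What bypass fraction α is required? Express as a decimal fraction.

All 1640×0.226 = 370.64 lb/h of urea reaches S9, so S9 = 370.64/0.288 = 1286.9 lb/h and vapour = 353.06 lb/h.
The evaporator receives (1−α)·1640 of feed at 0.774 water and removes 0.790 of that water:
0.790×0.774×(1−α)×1640 = 353.06
(1−α) = 353.06/1002.8 = 0.3521;  α = 0.6479.

0.648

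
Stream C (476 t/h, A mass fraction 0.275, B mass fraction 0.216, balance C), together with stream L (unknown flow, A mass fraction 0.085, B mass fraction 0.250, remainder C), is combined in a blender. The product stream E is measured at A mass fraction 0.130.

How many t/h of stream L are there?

Let L be the unknown flow. Total out = 476 + L.
A balance: 130.9 + 0.085·L = 0.130·(476 + L)
(0.085 − 0.130)·L = 0.130×476 − 130.9 = -69.02
L = -69.02 / -0.045 = 1533.8 t/h

1534 t/h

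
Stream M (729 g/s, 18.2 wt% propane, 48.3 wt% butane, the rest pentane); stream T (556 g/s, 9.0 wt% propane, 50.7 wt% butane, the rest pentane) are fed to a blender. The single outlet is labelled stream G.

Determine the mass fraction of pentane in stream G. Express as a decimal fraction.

Total flow out = 729 + 556 = 1285 g/s.
pentane in = 729×0.335 + 556×0.403 = 468.28 g/s.
pentane mass fraction in G = 468.28/1285 = 0.364.

0.364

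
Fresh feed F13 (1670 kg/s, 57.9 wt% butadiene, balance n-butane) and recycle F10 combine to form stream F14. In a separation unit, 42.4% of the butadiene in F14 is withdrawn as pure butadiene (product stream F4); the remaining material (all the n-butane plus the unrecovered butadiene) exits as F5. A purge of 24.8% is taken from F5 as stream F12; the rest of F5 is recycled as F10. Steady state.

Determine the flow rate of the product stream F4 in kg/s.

723.3 kg/s

butadiene in F14: m_A = 1670×0.579 + (1−0.248)·(1−0.424)·m_A, so m_A = 966.93/0.5668 = 1705.8 kg/s.
Product F4 = 0.424×1705.8 = 723.26 kg/s.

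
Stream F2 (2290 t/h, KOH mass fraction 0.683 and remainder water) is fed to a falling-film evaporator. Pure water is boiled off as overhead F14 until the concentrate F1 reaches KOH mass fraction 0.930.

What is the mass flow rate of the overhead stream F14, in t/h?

KOH is conserved: 2290×0.683 = 1564.1 t/h all reports to the concentrate.
Concentrate = 1564.1/(target fraction) = 1681.8 t/h.
Overhead = 2290 − 1681.8 = 608.2 t/h.

608.2 t/h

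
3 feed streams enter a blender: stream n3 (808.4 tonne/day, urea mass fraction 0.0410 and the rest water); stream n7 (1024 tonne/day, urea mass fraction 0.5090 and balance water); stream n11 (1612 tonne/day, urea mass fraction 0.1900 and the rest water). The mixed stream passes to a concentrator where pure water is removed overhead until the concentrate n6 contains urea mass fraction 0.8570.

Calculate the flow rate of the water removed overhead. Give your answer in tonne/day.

2440 tonne/day

urea entering = 808.4×0.041 + 1024×0.509 + 1612×0.190 = 860.64 tonne/day.
All urea reports to n6, so n6 = 860.64/0.857 = 1004.2 tonne/day.
Total feed = 3444.4 tonne/day; overhead = 3444.4 − 1004.2 = 2440.2 tonne/day.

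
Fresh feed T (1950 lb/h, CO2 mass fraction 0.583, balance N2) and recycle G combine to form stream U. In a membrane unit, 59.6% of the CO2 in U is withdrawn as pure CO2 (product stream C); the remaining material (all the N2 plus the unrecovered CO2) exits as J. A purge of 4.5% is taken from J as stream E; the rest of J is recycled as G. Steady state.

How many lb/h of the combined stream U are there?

N2 enters only via T and leaves only via the purge: 1950×0.417 = 0.045×(N2 in J), and the membrane unit passes all N2, so N2 in U = N2 in J = 18070 lb/h.
CO2 in U: m_A = 1950×0.583 + (1−0.045)·(1−0.596)·m_A, so m_A = 1136.8/0.6142 = 1851 lb/h.
U = 1851 + 18070 = 19921 lb/h.

19920 lb/h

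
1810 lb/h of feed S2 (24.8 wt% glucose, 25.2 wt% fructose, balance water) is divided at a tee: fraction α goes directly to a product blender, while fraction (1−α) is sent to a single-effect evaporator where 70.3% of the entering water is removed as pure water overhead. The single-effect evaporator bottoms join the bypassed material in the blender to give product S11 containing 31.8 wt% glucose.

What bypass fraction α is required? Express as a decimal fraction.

All 1810×0.248 = 448.88 lb/h of glucose reaches S11, so S11 = 448.88/0.318 = 1411.6 lb/h and vapour = 398.43 lb/h.
The evaporator receives (1−α)·1810 of feed at 0.500 water and removes 0.703 of that water:
0.703×0.500×(1−α)×1810 = 398.43
(1−α) = 398.43/636.21 = 0.6262;  α = 0.3738.

0.374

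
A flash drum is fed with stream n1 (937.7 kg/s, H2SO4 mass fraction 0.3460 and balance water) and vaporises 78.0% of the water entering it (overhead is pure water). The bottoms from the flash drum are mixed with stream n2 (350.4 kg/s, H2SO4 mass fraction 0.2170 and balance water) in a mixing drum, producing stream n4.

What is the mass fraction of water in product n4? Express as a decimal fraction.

0.5054

Vapour removed = 0.780×0.654×937.7 = 478.34 kg/s; concentrate = 459.36 kg/s.
water reaching the mixer = 134.92 (from concentrate) + 350.4×0.783 = 409.28 kg/s.
Product flow = 459.36 + 350.4 = 809.76 kg/s; water fraction = 0.5054.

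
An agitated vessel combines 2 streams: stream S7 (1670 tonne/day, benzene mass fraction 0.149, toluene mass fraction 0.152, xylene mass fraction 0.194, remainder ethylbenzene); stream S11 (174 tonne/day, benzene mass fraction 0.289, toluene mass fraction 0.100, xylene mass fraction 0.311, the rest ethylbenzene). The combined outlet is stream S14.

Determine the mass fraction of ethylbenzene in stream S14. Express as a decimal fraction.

0.486

Total flow out = 1670 + 174 = 1844 tonne/day.
ethylbenzene in = 1670×0.505 + 174×0.300 = 895.55 tonne/day.
ethylbenzene mass fraction in S14 = 895.55/1844 = 0.486.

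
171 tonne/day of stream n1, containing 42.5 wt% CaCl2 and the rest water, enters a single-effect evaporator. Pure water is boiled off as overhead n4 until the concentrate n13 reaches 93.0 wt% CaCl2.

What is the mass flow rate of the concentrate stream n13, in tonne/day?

78.15 tonne/day

CaCl2 is conserved: 171×0.425 = 72.675 tonne/day all reports to the concentrate.
Concentrate = 72.675/(target fraction) = 78.145 tonne/day.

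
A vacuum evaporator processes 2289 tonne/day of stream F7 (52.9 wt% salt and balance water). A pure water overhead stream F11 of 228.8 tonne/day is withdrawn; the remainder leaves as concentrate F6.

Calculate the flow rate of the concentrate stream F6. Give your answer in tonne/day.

Concentrate = 2289 − 228.8 = 2060.2 tonne/day.

2060 tonne/day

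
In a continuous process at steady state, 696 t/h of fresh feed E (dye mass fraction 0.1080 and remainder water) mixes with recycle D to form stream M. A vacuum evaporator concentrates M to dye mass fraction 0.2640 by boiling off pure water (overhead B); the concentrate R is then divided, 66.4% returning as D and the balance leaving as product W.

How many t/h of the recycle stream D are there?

Overall dye balance (none leaves overhead): dye in fresh feed = dye in product, i.e. 696×0.108 = (1−0.664)·R·0.264.
R = 75.168/(0.264×0.336) = 847.4 t/h.
Recycle D = 0.664×847.4 = 562.68 t/h.

562.7 t/h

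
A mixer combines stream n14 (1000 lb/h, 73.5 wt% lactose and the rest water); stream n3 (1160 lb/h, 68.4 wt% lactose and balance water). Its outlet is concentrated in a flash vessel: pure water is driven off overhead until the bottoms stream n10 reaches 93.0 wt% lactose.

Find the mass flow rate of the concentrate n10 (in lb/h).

1643 lb/h

lactose entering = 1000×0.735 + 1160×0.684 = 1528.4 lb/h.
All lactose reports to n10, so n10 = 1528.4/0.930 = 1643.5 lb/h.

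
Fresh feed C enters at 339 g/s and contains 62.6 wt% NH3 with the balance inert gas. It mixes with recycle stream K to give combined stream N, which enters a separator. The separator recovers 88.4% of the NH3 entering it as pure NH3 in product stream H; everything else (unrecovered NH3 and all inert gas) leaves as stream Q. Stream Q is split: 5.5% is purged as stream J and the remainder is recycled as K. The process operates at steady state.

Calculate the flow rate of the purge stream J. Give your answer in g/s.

128.3 g/s

inert gas enters only via C and leaves only via the purge: 339×0.374 = 0.055×(inert gas in Q), and the separator passes all inert gas, so inert gas in N = inert gas in Q = 2305.2 g/s.
NH3 in N: m_A = 339×0.626 + (1−0.055)·(1−0.884)·m_A, so m_A = 212.21/0.8904 = 238.34 g/s.
Q = (1−0.884)×238.34 + 2305.2 = 2332.8 g/s.
Purge J = 0.055×2332.8 = 128.31 g/s.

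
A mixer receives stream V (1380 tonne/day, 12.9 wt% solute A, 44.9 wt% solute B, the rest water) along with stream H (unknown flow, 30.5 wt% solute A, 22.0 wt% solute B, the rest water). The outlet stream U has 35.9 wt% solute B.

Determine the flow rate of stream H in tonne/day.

Let H be the unknown flow. Total out = 1380 + H.
solute B balance: 619.62 + 0.220·H = 0.359·(1380 + H)
(0.220 − 0.359)·H = 0.359×1380 − 619.62 = -124.2
H = -124.2 / -0.139 = 893.53 tonne/day

893.5 tonne/day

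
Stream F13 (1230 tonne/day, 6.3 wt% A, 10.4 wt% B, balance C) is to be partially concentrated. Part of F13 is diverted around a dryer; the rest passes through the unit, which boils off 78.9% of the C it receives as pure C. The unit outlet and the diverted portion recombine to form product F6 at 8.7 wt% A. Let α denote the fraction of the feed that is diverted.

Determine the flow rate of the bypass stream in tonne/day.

All 1230×0.063 = 77.49 tonne/day of A reaches F6, so F6 = 77.49/0.087 = 890.69 tonne/day and vapour = 339.31 tonne/day.
The evaporator receives (1−α)·1230 of feed at 0.833 C and removes 0.789 of that C:
0.789×0.833×(1−α)×1230 = 339.31
(1−α) = 339.31/808.4 = 0.4197;  α = 0.5803.
Bypass flow = 0.5803×1230 = 713.73 tonne/day.

713.7 tonne/day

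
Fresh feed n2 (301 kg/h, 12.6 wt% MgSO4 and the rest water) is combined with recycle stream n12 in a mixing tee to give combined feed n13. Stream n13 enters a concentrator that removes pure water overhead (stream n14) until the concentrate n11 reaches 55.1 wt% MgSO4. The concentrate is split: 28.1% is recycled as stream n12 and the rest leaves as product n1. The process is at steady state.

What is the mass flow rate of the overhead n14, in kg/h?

232.2 kg/h

Overall MgSO4 balance (none leaves overhead): MgSO4 in fresh feed = MgSO4 in product, i.e. 301×0.126 = (1−0.281)·n11·0.551.
n11 = 37.926/(0.551×0.719) = 95.732 kg/h.
Recycle n12 = 0.281×95.732 = 26.901 kg/h.
Combined feed n13 = 301 + 26.901 = 327.9 kg/h.
Overhead n14 = n13 − n11 = 327.9 − 95.732 = 232.17 kg/h.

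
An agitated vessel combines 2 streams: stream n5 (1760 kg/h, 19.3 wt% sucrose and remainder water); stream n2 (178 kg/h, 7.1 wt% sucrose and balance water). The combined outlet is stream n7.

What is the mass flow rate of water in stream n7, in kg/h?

1586 kg/h

water out = water in = 1760×0.807 + 178×0.929 = 1585.7 kg/h.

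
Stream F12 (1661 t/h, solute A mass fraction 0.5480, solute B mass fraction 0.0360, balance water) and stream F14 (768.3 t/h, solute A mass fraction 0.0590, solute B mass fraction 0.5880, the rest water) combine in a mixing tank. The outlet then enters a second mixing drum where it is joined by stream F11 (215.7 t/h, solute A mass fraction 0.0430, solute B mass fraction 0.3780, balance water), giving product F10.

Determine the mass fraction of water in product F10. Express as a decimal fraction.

0.4110

Overall, product flow = 2645 t/h.
water in = 1661×0.416 + 768.3×0.353 + 215.7×0.579 = 1087.1 t/h.
water fraction in F10 = 0.4110.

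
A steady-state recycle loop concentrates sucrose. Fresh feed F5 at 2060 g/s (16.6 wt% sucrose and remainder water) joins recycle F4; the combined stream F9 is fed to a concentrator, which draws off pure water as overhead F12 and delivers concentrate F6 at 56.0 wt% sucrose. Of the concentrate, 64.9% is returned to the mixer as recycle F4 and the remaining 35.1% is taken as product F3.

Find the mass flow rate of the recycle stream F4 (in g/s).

Overall sucrose balance (none leaves overhead): sucrose in fresh feed = sucrose in product, i.e. 2060×0.166 = (1−0.649)·F6·0.560.
F6 = 341.96/(0.560×0.351) = 1739.7 g/s.
Recycle F4 = 0.649×1739.7 = 1129.1 g/s.

1129 g/s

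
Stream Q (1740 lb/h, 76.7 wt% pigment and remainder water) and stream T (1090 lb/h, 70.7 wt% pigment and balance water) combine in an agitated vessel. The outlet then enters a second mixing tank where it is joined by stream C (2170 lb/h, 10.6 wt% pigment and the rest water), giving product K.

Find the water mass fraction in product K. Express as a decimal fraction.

0.5330

Overall, product flow = 5000 lb/h.
water in = 1740×0.233 + 1090×0.293 + 2170×0.894 = 2664.8 lb/h.
water fraction in K = 0.5330.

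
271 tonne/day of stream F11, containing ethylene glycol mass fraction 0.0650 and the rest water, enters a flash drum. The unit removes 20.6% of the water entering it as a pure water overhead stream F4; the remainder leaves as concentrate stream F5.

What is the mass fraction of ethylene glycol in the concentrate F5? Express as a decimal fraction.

ethylene glycol is not removed: 271×0.065 = 17.615 tonne/day of ethylene glycol enters F5.
water entering = 271×0.935 = 253.39 tonne/day; overhead removed = 0.206×253.39 = 52.197 tonne/day.
Concentrate = 271 − 52.197 = 218.8 tonne/day.
Mass fraction = 17.615/218.8 = 0.0805.

0.0805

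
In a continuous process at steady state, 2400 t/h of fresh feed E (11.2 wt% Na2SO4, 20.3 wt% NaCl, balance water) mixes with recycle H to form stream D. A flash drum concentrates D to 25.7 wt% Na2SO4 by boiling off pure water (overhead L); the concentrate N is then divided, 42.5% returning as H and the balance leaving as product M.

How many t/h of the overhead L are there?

1354 t/h

Overall Na2SO4 balance (none leaves overhead): Na2SO4 in fresh feed = Na2SO4 in product, i.e. 2400×0.112 = (1−0.425)·N·0.257.
N = 268.8/(0.257×0.575) = 1819 t/h.
Recycle H = 0.425×1819 = 773.07 t/h.
Combined feed D = 2400 + 773.07 = 3173.1 t/h.
Overhead L = D − N = 3173.1 − 1819 = 1354.1 t/h.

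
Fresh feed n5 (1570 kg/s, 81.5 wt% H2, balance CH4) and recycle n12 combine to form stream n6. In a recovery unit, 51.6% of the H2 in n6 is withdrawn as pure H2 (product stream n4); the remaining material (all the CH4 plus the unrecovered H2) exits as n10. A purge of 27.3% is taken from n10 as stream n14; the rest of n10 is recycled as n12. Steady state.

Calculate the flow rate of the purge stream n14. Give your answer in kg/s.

CH4 enters only via n5 and leaves only via the purge: 1570×0.185 = 0.273×(CH4 in n10), and the recovery unit passes all CH4, so CH4 in n6 = CH4 in n10 = 1063.9 kg/s.
H2 in n6: m_A = 1570×0.815 + (1−0.273)·(1−0.516)·m_A, so m_A = 1279.5/0.6481 = 1974.2 kg/s.
n10 = (1−0.516)×1974.2 + 1063.9 = 2019.4 kg/s.
Purge n14 = 0.273×2019.4 = 551.31 kg/s.

551.3 kg/s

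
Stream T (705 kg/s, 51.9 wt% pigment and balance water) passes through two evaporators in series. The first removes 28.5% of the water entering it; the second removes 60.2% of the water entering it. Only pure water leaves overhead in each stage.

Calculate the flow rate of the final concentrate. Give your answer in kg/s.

462.4 kg/s

water in feed = 705×0.481 = 339.1 kg/s.
After stage 1: water left = (1−0.285)×339.1 = 242.46; stream total = 608.36 kg/s.
After stage 2: water left = (1−0.602)×242.46 = 96.499; final concentrate = 462.39 kg/s.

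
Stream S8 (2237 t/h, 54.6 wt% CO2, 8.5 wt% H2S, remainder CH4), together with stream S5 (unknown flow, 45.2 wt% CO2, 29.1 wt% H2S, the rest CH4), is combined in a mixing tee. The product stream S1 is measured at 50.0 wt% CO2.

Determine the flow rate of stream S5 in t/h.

Let S5 be the unknown flow. Total out = 2237 + S5.
CO2 balance: 1221.4 + 0.452·S5 = 0.500·(2237 + S5)
(0.452 − 0.500)·S5 = 0.500×2237 − 1221.4 = -102.9
S5 = -102.9 / -0.048 = 2143.8 t/h

2144 t/h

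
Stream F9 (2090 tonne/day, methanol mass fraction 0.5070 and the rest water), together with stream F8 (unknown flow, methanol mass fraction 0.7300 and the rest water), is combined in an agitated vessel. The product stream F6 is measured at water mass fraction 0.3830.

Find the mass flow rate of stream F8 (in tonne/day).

Let F8 be the unknown flow. Total out = 2090 + F8.
water balance: 1030.4 + 0.270·F8 = 0.383·(2090 + F8)
(0.270 − 0.383)·F8 = 0.383×2090 − 1030.4 = -229.9
F8 = -229.9 / -0.113 = 2034.5 tonne/day

2035 tonne/day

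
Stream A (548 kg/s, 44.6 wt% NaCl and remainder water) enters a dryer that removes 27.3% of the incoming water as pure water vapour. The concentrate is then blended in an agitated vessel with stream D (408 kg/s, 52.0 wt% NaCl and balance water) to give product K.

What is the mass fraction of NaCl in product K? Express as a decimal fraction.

0.5229

Vapour removed = 0.273×0.554×548 = 82.881 kg/s; concentrate = 465.12 kg/s.
NaCl reaching the mixer = 244.41 (from concentrate) + 408×0.520 = 456.57 kg/s.
Product flow = 465.12 + 408 = 873.12 kg/s; NaCl fraction = 0.5229.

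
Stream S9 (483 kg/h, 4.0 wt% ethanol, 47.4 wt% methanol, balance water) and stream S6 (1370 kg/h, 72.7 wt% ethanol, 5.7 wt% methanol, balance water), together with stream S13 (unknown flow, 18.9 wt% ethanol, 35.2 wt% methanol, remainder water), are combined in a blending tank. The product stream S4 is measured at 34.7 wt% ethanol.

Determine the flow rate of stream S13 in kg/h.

Let S13 be the unknown flow. Total out = 1853 + S13.
ethanol balance: 1015.3 + 0.189·S13 = 0.347·(1853 + S13)
(0.189 − 0.347)·S13 = 0.347×1853 − 1015.3 = -372.32
S13 = -372.32 / -0.158 = 2356.4 kg/h

2356 kg/h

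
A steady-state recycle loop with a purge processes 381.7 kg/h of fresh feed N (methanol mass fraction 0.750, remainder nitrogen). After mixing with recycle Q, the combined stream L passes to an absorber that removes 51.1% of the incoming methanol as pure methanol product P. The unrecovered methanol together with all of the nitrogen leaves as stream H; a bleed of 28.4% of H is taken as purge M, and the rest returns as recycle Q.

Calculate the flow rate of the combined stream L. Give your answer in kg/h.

776.5 kg/h

nitrogen enters only via N and leaves only via the purge: 381.7×0.250 = 0.284×(nitrogen in H), and the absorber passes all nitrogen, so nitrogen in L = nitrogen in H = 336 kg/h.
methanol in L: m_A = 381.7×0.750 + (1−0.284)·(1−0.511)·m_A, so m_A = 286.27/0.6499 = 440.51 kg/h.
L = 440.51 + 336 = 776.51 kg/h.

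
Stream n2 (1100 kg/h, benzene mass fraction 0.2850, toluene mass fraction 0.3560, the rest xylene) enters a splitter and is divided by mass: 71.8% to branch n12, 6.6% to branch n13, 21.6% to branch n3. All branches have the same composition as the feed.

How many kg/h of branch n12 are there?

789.8 kg/h

Branch n12 flow = 0.718×1100 = 789.8 kg/h.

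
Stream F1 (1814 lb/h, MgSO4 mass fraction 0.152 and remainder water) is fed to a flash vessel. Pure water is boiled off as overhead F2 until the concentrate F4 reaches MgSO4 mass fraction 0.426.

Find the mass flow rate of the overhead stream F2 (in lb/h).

1167 lb/h

MgSO4 is conserved: 1814×0.152 = 275.73 lb/h all reports to the concentrate.
Concentrate = 275.73/(target fraction) = 647.25 lb/h.
Overhead = 1814 − 647.25 = 1166.8 lb/h.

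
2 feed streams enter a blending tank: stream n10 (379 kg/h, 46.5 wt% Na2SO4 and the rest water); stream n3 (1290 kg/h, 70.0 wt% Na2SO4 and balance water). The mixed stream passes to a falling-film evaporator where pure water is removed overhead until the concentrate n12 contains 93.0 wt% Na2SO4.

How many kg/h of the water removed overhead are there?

Na2SO4 entering = 379×0.465 + 1290×0.700 = 1079.2 kg/h.
All Na2SO4 reports to n12, so n12 = 1079.2/0.930 = 1160.5 kg/h.
Total feed = 1669 kg/h; overhead = 1669 − 1160.5 = 508.53 kg/h.

508.5 kg/h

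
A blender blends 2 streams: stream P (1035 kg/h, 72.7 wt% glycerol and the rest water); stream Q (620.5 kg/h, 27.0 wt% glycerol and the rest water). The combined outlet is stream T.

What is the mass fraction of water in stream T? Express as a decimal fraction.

0.444

Total flow out = 1035 + 620.5 = 1655.5 kg/h.
water in = 1035×0.273 + 620.5×0.730 = 735.52 kg/h.
water mass fraction in T = 735.52/1655.5 = 0.444.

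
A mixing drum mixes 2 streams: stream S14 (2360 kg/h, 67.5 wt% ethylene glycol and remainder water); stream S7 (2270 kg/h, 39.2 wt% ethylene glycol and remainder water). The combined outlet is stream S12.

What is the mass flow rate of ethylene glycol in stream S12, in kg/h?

ethylene glycol out = ethylene glycol in = 2360×0.675 + 2270×0.392 = 2482.8 kg/h.

2483 kg/h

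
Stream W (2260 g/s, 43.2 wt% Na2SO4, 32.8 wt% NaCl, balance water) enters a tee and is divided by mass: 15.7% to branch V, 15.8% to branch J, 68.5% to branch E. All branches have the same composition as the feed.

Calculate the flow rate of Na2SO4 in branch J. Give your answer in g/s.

154.3 g/s

Branch J total = 0.158×2260 = 357.08 g/s.
Na2SO4 in J = 0.432×357.08 = 154.26 g/s.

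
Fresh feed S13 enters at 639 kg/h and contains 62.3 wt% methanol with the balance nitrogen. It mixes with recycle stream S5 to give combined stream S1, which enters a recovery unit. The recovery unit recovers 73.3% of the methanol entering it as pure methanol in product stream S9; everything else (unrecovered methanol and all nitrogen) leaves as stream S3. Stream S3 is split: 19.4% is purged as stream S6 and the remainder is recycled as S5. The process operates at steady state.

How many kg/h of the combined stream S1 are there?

1749 kg/h

nitrogen enters only via S13 and leaves only via the purge: 639×0.377 = 0.194×(nitrogen in S3), and the recovery unit passes all nitrogen, so nitrogen in S1 = nitrogen in S3 = 1241.8 kg/h.
methanol in S1: m_A = 639×0.623 + (1−0.194)·(1−0.733)·m_A, so m_A = 398.1/0.7848 = 507.26 kg/h.
S1 = 507.26 + 1241.8 = 1749 kg/h.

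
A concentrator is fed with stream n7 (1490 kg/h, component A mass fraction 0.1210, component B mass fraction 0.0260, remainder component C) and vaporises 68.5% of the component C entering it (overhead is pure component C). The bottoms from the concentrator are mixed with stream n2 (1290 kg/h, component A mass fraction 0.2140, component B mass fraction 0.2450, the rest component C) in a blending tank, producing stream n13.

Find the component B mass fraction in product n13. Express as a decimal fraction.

Vapour removed = 0.685×0.853×1490 = 870.61 kg/h; concentrate = 619.39 kg/h.
component B reaching the mixer = 38.74 (from concentrate) + 1290×0.245 = 354.79 kg/h.
Product flow = 619.39 + 1290 = 1909.4 kg/h; component B fraction = 0.1858.

0.1858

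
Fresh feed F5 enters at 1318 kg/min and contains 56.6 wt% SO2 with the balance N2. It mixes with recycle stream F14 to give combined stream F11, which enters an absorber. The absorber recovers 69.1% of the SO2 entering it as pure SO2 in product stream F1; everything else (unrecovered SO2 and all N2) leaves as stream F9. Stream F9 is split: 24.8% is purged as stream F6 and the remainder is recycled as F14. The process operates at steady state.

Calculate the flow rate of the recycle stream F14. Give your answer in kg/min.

1960 kg/min

N2 enters only via F5 and leaves only via the purge: 1318×0.434 = 0.248×(N2 in F9), and the absorber passes all N2, so N2 in F11 = N2 in F9 = 2306.5 kg/min.
SO2 in F11: m_A = 1318×0.566 + (1−0.248)·(1−0.691)·m_A, so m_A = 745.99/0.7676 = 971.8 kg/min.
F9 = (1−0.691)×971.8 + 2306.5 = 2606.8 kg/min.
Recycle F14 = (1−0.248)×2606.8 = 1960.3 kg/min.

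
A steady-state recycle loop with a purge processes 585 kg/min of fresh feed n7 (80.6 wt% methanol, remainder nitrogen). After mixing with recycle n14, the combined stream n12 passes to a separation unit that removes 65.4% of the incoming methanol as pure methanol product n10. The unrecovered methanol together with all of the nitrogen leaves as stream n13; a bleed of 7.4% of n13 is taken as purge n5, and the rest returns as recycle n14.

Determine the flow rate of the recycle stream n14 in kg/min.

nitrogen enters only via n7 and leaves only via the purge: 585×0.194 = 0.074×(nitrogen in n13), and the separation unit passes all nitrogen, so nitrogen in n12 = nitrogen in n13 = 1533.6 kg/min.
methanol in n12: m_A = 585×0.806 + (1−0.074)·(1−0.654)·m_A, so m_A = 471.51/0.6796 = 693.8 kg/min.
n13 = (1−0.654)×693.8 + 1533.6 = 1773.7 kg/min.
Recycle n14 = (1−0.074)×1773.7 = 1642.4 kg/min.

1642 kg/min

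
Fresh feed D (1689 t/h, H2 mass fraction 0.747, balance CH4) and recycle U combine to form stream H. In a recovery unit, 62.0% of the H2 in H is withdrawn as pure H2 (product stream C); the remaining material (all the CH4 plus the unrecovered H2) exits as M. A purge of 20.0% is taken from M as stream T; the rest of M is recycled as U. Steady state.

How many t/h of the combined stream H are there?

CH4 enters only via D and leaves only via the purge: 1689×0.253 = 0.200×(CH4 in M), and the recovery unit passes all CH4, so CH4 in H = CH4 in M = 2136.6 t/h.
H2 in H: m_A = 1689×0.747 + (1−0.200)·(1−0.620)·m_A, so m_A = 1261.7/0.6960 = 1812.8 t/h.
H = 1812.8 + 2136.6 = 3949.3 t/h.

3949 t/h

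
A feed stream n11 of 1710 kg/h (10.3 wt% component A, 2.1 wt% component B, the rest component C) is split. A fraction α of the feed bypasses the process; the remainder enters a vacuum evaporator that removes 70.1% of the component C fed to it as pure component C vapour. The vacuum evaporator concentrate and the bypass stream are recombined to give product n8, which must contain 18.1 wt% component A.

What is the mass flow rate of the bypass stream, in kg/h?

All 1710×0.103 = 176.13 kg/h of component A reaches n8, so n8 = 176.13/0.181 = 973.09 kg/h and vapour = 736.91 kg/h.
The evaporator receives (1−α)·1710 of feed at 0.876 component C and removes 0.701 of that component C:
0.701×0.876×(1−α)×1710 = 736.91
(1−α) = 736.91/1050.1 = 0.7018;  α = 0.2982.
Bypass flow = 0.2982×1710 = 509.98 kg/h.

510 kg/h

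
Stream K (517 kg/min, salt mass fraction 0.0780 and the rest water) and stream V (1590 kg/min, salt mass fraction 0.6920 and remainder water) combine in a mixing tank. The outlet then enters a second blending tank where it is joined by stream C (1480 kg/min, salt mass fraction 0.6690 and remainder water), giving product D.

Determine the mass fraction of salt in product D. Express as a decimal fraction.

0.5940

Overall, product flow = 3587 kg/min.
salt in = 517×0.078 + 1590×0.692 + 1480×0.669 = 2130.7 kg/min.
salt fraction in D = 0.5940.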